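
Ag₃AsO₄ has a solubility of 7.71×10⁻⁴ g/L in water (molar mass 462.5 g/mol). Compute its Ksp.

Ksp = 2.09×10⁻²²

s = (7.71×10⁻⁴ g L⁻¹)/(462.5 g mol⁻¹) = 1.6670×10⁻⁶ M
Ag₃AsO₄(s) ⇌ 3 Ag⁺(aq) + AsO₄³⁻(aq)
For each mole of Ag₃AsO₄ that dissolves per liter, [Ag⁺] = 3s and [AsO₄³⁻] = s; let s denote this solubility.
Ksp = [Ag⁺]^3[AsO₄³⁻] = (3s)^3 · s = 27s^4
Ksp = 27 × (1.6670×10⁻⁶)^4 = 2.09×10⁻²²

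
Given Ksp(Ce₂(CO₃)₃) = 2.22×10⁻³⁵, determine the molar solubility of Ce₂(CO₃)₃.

4.60×10⁻⁸ M

Ce₂(CO₃)₃(s) ⇌ 2 Ce³⁺(aq) + 3 CO₃²⁻(aq)
Let s be the molar solubility. Then [Ce³⁺] = 2s and [CO₃²⁻] = 3s.
Ksp = [Ce³⁺]^2[CO₃²⁻]^3 = (2s)^2 · (3s)^3 = 108s^5
108s^5 = 2.22×10⁻³⁵  ⇒  s^5 = 2.06×10⁻³⁷
Taking the 5th root, s = 4.60×10⁻⁸ mol/L.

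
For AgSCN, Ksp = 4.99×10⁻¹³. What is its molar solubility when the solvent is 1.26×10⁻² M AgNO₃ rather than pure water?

3.96×10⁻¹¹ M

AgSCN(s) ⇌ Ag⁺(aq) + SCN⁻(aq)
Let s be the solubility of AgSCN here. The common ion gives [Ag⁺] ≈ 1.26×10⁻² M, and [SCN⁻] = s.
Ksp = [Ag⁺][SCN⁻] = (1.26×10⁻²)s
s = 4.99×10⁻¹³ / (1.26×10⁻²) = 3.96×10⁻¹¹
s = 3.96×10⁻¹¹ M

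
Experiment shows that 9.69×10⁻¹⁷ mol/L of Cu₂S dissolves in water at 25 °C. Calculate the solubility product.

Ksp = 3.64×10⁻⁴⁸

Cu₂S(s) ⇌ 2 Cu⁺(aq) + S²⁻(aq)
With molar solubility s: [Cu⁺] = 2s, [S²⁻] = s.
Ksp = [Cu⁺]^2[S²⁻] = (2s)^2 · s = 4s^3
Ksp = 4 × (9.69×10⁻¹⁷)^3 = 3.64×10⁻⁴⁸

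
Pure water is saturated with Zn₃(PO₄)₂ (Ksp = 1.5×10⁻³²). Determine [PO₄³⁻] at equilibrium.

Zn₃(PO₄)₂(s) ⇌ 3 Zn²⁺(aq) + 2 PO₄³⁻(aq)
Let s be the molar solubility. Then [Zn²⁺] = 3s and [PO₄³⁻] = 2s.
Ksp = [Zn²⁺]^3[PO₄³⁻]^2 = (3s)^3 · (2s)^2 = 108s^5 = 1.5×10⁻³²
s = 1.7×10⁻⁷ mol L⁻¹
[PO₄³⁻] = 2s = 3.4×10⁻⁷ mol L⁻¹

3.4×10⁻⁷ M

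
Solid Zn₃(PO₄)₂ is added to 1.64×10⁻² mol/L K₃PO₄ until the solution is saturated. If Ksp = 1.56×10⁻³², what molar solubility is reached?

Zn₃(PO₄)₂(s) ⇌ 3 Zn²⁺(aq) + 2 PO₄³⁻(aq)
The solution already contains PO₄³⁻ at 1.64×10⁻² mol/L. Let s be the molar solubility of Zn₃(PO₄)₂.
[PO₄³⁻] ≈ 1.64×10⁻² mol/L (common ion dominates); [Zn²⁺] = 3s.
Ksp = [Zn²⁺]^3[PO₄³⁻]^2 = (3s)^3(1.64×10⁻²)^2
(3s)^3 = 1.56×10⁻³² / (1.64×10⁻²)^2 = 5.80×10⁻²⁹
s = 1.29×10⁻¹⁰ mol/L

1.29×10⁻¹⁰ M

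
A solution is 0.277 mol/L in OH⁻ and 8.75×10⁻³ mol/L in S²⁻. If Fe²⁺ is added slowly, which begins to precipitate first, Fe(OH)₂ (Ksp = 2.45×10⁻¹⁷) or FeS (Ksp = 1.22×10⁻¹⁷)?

Fe(OH)₂

Precipitation begins when Q = Ksp.
For Fe(OH)₂: [Fe²⁺] = (Ksp/[OH⁻]^2) = 3.19×10⁻¹⁶ mol/L
For FeS: [Fe²⁺] = (Ksp/[S²⁻]) = 1.39×10⁻¹⁵ mol/L
Since Fe(OH)₂ needs less Fe²⁺ to reach saturation, it precipitates first.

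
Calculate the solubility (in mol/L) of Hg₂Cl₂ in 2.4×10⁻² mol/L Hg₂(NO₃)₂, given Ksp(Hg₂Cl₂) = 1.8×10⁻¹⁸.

4.3×10⁻⁹ M

Hg₂Cl₂(s) ⇌ Hg₂²⁺(aq) + 2 Cl⁻(aq)
With Hg₂²⁺ already at 2.4×10⁻² mol/L and s small, take [Hg₂²⁺] ≈ 2.4×10⁻² mol/L and [Cl⁻] = 2s.
Ksp = [Hg₂²⁺][Cl⁻]^2 = (2.4×10⁻²)(2s)^2
(2s)^2 = 1.8×10⁻¹⁸ / (2.4×10⁻²) = 7.5×10⁻¹⁷
s = 4.3×10⁻⁹ mol/L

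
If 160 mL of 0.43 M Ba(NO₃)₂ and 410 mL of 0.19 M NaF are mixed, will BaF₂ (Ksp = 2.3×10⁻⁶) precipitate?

Total volume after mixing = 160 + 410 = 570 mL.
[Ba²⁺] = (0.43)(160)/570 = 0.12 M
[F⁻] = (0.19)(410)/570 = 0.14 M
Q = [Ba²⁺][F⁻]^2 = 2.3×10⁻³
Because Q > Ksp (2.3×10⁻³ vs 2.3×10⁻⁶), a precipitate of BaF₂ forms.

Yes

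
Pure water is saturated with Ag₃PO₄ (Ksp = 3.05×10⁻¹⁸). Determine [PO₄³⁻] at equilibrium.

1.83×10⁻⁵ M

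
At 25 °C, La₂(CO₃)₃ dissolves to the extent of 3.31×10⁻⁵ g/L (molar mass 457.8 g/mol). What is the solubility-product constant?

s = (3.31×10⁻⁵ g L⁻¹)/(457.8 g mol⁻¹) = 7.2302×10⁻⁸ M
La₂(CO₃)₃(s) ⇌ 2 La³⁺(aq) + 3 CO₃²⁻(aq)
For each mole of La₂(CO₃)₃ that dissolves per liter, [La³⁺] = 2s and [CO₃²⁻] = 3s; let s denote this solubility.
Ksp = [La³⁺]^2[CO₃²⁻]^3 = (2s)^2 · (3s)^3 = 108s^5
Ksp = 108 × (7.2302×10⁻⁸)^5 = 2.13×10⁻³⁴

Ksp = 2.13×10⁻³⁴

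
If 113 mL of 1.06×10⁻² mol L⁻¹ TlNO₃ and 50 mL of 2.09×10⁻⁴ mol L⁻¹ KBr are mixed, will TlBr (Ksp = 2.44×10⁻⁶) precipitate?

No

The combined volume is 163 mL.
[Tl⁺] = (1.06×10⁻²)(113)/163 = 7.35×10⁻³ mol L⁻¹
[Br⁻] = (2.09×10⁻⁴)(50)/163 = 6.41×10⁻⁵ mol L⁻¹
Q = [Tl⁺][Br⁻] = 4.71×10⁻⁷
Since Q (4.71×10⁻⁷) is less than Ksp (2.44×10⁻⁶), no TlBr precipitates.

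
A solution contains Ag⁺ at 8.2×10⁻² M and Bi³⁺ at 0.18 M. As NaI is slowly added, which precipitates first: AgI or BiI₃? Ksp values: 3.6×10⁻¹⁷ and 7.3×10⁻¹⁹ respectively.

Precipitation of each salt begins when its ion product equals Ksp.
For AgI: [I⁻] = (Ksp/[Ag⁺]) = 4.4×10⁻¹⁶ M
For BiI₃: [I⁻] = (Ksp/[Bi³⁺])^(1/3) = 1.6×10⁻⁶ M
AgI requires the lower [I⁻], so it precipitates first.

AgI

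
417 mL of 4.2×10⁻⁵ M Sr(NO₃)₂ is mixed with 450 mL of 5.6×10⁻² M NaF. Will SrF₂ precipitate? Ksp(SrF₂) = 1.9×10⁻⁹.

After mixing, V = 417 mL + 450 mL = 867 mL.
[Sr²⁺] = (4.2×10⁻⁵)(417)/867 = 2.0×10⁻⁵ M
[F⁻] = (5.6×10⁻²)(450)/867 = 2.9×10⁻² M
Q = [Sr²⁺][F⁻]^2 = 1.7×10⁻⁸
Because Q > Ksp (1.7×10⁻⁸ vs 1.9×10⁻⁹), a precipitate of SrF₂ forms.

Yes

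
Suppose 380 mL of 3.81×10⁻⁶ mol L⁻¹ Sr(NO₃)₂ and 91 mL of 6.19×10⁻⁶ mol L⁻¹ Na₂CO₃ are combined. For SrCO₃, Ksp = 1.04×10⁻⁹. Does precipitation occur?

The combined volume is 471 mL.
[Sr²⁺] = (3.81×10⁻⁶)(380)/471 = 3.07×10⁻⁶ mol L⁻¹
[CO₃²⁻] = (6.19×10⁻⁶)(91)/471 = 1.20×10⁻⁶ mol L⁻¹
Q = [Sr²⁺][CO₃²⁻] = 3.68×10⁻¹²
Since Q (3.68×10⁻¹²) is less than Ksp (1.04×10⁻⁹), no SrCO₃ precipitates.

No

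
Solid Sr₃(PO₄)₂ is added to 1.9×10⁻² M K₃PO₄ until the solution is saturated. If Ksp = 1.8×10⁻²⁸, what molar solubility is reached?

2.6×10⁻⁹ M

Sr₃(PO₄)₂(s) ⇌ 3 Sr²⁺(aq) + 2 PO₄³⁻(aq)
With PO₄³⁻ already at 1.9×10⁻² M and s small, take [PO₄³⁻] ≈ 1.9×10⁻² M and [Sr²⁺] = 3s.
Ksp = [Sr²⁺]^3[PO₄³⁻]^2 = (3s)^3(1.9×10⁻²)^2
(3s)^3 = 1.8×10⁻²⁸ / (1.9×10⁻²)^2 = 5.0×10⁻²⁵
s = 2.6×10⁻⁹ M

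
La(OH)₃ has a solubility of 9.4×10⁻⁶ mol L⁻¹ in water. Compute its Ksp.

La(OH)₃(s) ⇌ La³⁺(aq) + 3 OH⁻(aq)
For each mole of La(OH)₃ that dissolves per liter, [La³⁺] = s and [OH⁻] = 3s; let s denote this solubility.
Ksp = [La³⁺][OH⁻]^3 = s · (3s)^3 = 27s^4
Ksp = 27 × (9.4×10⁻⁶)^4 = 2.1×10⁻¹⁹

Ksp = 2.1×10⁻¹⁹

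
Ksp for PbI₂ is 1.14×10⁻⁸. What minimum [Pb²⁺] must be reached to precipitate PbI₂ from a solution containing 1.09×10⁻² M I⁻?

Precipitation of each salt begins when its ion product equals Ksp.
PbI₂(s) ⇌ Pb²⁺(aq) + 2 I⁻(aq)
Ksp = [Pb²⁺][I⁻]^2 = [Pb²⁺](1.09×10⁻²)^2
[Pb²⁺] = 1.14×10⁻⁸ / (1.09×10⁻²)^2 = 9.60×10⁻⁵
[Pb²⁺] = 9.60×10⁻⁵ M

9.60×10⁻⁵ M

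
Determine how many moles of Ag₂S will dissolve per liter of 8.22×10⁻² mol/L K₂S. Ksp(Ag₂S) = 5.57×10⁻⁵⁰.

4.12×10⁻²⁵ M

Ag₂S(s) ⇌ 2 Ag⁺(aq) + S²⁻(aq)
Let s be the solubility of Ag₂S here. The common ion gives [S²⁻] ≈ 8.22×10⁻² mol/L, and [Ag⁺] = 2s.
Ksp = [Ag⁺]^2[S²⁻] = (2s)^2(8.22×10⁻²)
(2s)^2 = 5.57×10⁻⁵⁰ / (8.22×10⁻²) = 6.78×10⁻⁴⁹
s = 4.12×10⁻²⁵ mol/L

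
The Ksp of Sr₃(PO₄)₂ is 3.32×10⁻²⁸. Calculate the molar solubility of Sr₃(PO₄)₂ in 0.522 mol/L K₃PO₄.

Sr₃(PO₄)₂(s) ⇌ 3 Sr²⁺(aq) + 2 PO₄³⁻(aq)
The solution already contains PO₄³⁻ at 0.522 mol/L. Let s be the molar solubility of Sr₃(PO₄)₂.
[PO₄³⁻] ≈ 0.522 mol/L (common ion dominates); [Sr²⁺] = 3s.
Ksp = [Sr²⁺]^3[PO₄³⁻]^2 = (3s)^3(0.522)^2
(3s)^3 = 3.32×10⁻²⁸ / (0.522)^2 = 1.22×10⁻²⁷
s = 3.56×10⁻¹⁰ mol/L

3.56×10⁻¹⁰ M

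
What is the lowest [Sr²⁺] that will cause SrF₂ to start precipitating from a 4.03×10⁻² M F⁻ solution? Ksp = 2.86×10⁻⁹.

The threshold for precipitation is Q = Ksp.
SrF₂(s) ⇌ Sr²⁺(aq) + 2 F⁻(aq)
Ksp = [Sr²⁺][F⁻]^2 = [Sr²⁺](4.03×10⁻²)^2
[Sr²⁺] = 2.86×10⁻⁹ / (4.03×10⁻²)^2 = 1.76×10⁻⁶
[Sr²⁺] = 1.76×10⁻⁶ M

1.76×10⁻⁶ M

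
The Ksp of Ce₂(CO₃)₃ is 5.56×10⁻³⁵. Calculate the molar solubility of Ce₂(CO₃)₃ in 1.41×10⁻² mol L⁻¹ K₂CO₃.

2.23×10⁻¹⁵ M

Ce₂(CO₃)₃(s) ⇌ 2 Ce³⁺(aq) + 3 CO₃²⁻(aq)
With CO₃²⁻ already at 1.41×10⁻² mol L⁻¹ and s small, take [CO₃²⁻] ≈ 1.41×10⁻² mol L⁻¹ and [Ce³⁺] = 2s.
Ksp = [Ce³⁺]^2[CO₃²⁻]^3 = (2s)^2(1.41×10⁻²)^3
(2s)^2 = 5.56×10⁻³⁵ / (1.41×10⁻²)^3 = 1.98×10⁻²⁹
s = 2.23×10⁻¹⁵ mol L⁻¹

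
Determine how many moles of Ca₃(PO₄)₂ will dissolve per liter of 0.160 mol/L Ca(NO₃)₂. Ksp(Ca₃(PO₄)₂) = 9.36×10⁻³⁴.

Ca₃(PO₄)₂(s) ⇌ 3 Ca²⁺(aq) + 2 PO₄³⁻(aq)
Let s be the solubility of Ca₃(PO₄)₂ here. The common ion gives [Ca²⁺] ≈ 0.160 mol/L, and [PO₄³⁻] = 2s.
Ksp = [Ca²⁺]^3[PO₄³⁻]^2 = (0.160)^3(2s)^2
(2s)^2 = 9.36×10⁻³⁴ / (0.160)^3 = 2.29×10⁻³¹
s = 2.39×10⁻¹⁶ mol/L

2.39×10⁻¹⁶ M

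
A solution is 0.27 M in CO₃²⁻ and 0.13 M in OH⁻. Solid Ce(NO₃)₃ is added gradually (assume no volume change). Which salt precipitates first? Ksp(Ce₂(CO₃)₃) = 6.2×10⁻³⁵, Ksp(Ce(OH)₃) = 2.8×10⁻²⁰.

Ce(OH)₃

Precipitation of each salt begins when its ion product equals Ksp.
For Ce₂(CO₃)₃: [Ce³⁺] = (Ksp/[CO₃²⁻]^3)^(1/2) = 5.6×10⁻¹⁷ M
For Ce(OH)₃: [Ce³⁺] = (Ksp/[OH⁻]^3) = 1.3×10⁻¹⁷ M
Since Ce(OH)₃ needs less Ce³⁺ to reach saturation, it precipitates first.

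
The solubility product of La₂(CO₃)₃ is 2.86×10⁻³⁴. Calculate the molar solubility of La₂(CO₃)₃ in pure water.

7.67×10⁻⁸ M

La₂(CO₃)₃(s) ⇌ 2 La³⁺(aq) + 3 CO₃²⁻(aq)
With molar solubility s: [La³⁺] = 2s, [CO₃²⁻] = 3s.
Ksp = [La³⁺]^2[CO₃²⁻]^3 = (2s)^2 · (3s)^3 = 108s^5
108s^5 = 2.86×10⁻³⁴  ⇒  s^5 = 2.65×10⁻³⁶
s = 7.67×10⁻⁸ mol L⁻¹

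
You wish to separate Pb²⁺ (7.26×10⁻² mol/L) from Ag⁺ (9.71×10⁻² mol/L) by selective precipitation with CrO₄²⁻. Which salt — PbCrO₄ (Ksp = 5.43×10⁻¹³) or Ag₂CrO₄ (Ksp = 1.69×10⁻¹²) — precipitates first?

PbCrO₄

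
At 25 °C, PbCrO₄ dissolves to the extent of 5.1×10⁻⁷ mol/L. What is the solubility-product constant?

Ksp = 2.6×10⁻¹³

PbCrO₄(s) ⇌ Pb²⁺(aq) + CrO₄²⁻(aq)
For each mole of PbCrO₄ that dissolves per liter, [Pb²⁺] = s and [CrO₄²⁻] = s; let s denote this solubility.
Ksp = [Pb²⁺][CrO₄²⁻] = s · s = s^2
Ksp = (5.1×10⁻⁷)^2 = 2.6×10⁻¹³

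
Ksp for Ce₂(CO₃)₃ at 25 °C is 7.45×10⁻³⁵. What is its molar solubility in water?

5.86×10⁻⁸ M

Ce₂(CO₃)₃(s) ⇌ 2 Ce³⁺(aq) + 3 CO₃²⁻(aq)
Let s be the molar solubility. Then [Ce³⁺] = 2s and [CO₃²⁻] = 3s.
Ksp = [Ce³⁺]^2[CO₃²⁻]^3 = (2s)^2 · (3s)^3 = 108s^5
108s^5 = 7.45×10⁻³⁵  ⇒  s^5 = 6.90×10⁻³⁷
s = (6.90×10⁻³⁷)^(1/5) = 5.86×10⁻⁸ mol L⁻¹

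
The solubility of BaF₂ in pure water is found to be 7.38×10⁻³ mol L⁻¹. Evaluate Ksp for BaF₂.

BaF₂(s) ⇌ Ba²⁺(aq) + 2 F⁻(aq)
If s mol/L of BaF₂ dissolves, [Ba²⁺] = s and [F⁻] = 2s.
Ksp = [Ba²⁺][F⁻]^2 = s · (2s)^2 = 4s^3
Ksp = 4 × (7.38×10⁻³)^3 = 1.61×10⁻⁶

Ksp = 1.61×10⁻⁶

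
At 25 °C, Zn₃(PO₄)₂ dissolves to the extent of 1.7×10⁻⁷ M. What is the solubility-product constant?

Ksp = 1.5×10⁻³²

Zn₃(PO₄)₂(s) ⇌ 3 Zn²⁺(aq) + 2 PO₄³⁻(aq)
Call the molar solubility s, so that [Zn²⁺] = 3s and [PO₄³⁻] = 2s.
Ksp = [Zn²⁺]^3[PO₄³⁻]^2 = (3s)^3 · (2s)^2 = 108s^5
Ksp = 108 × (1.7×10⁻⁷)^5 = 1.5×10⁻³²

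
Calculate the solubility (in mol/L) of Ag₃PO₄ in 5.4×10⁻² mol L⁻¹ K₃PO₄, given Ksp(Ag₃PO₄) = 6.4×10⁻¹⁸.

1.6×10⁻⁶ M

Ag₃PO₄(s) ⇌ 3 Ag⁺(aq) + PO₄³⁻(aq)
With PO₄³⁻ already at 5.4×10⁻² mol L⁻¹ and s small, take [PO₄³⁻] ≈ 5.4×10⁻² mol L⁻¹ and [Ag⁺] = 3s.
Ksp = [Ag⁺]^3[PO₄³⁻] = (3s)^3(5.4×10⁻²)
(3s)^3 = 6.4×10⁻¹⁸ / (5.4×10⁻²) = 1.2×10⁻¹⁶
s = 1.6×10⁻⁶ mol L⁻¹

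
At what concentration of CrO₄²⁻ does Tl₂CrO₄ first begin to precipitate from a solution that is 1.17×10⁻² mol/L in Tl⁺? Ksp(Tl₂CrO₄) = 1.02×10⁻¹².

7.45×10⁻⁹ M

Precipitation of each salt begins when its ion product equals Ksp.
Tl₂CrO₄(s) ⇌ 2 Tl⁺(aq) + CrO₄²⁻(aq)
Ksp = [Tl⁺]^2[CrO₄²⁻] = [CrO₄²⁻](1.17×10⁻²)^2
[CrO₄²⁻] = 1.02×10⁻¹² / (1.17×10⁻²)^2 = 7.45×10⁻⁹
[CrO₄²⁻] = 7.45×10⁻⁹ mol/L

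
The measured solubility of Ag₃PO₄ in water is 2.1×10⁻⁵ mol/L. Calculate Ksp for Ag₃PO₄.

Ksp = 5.3×10⁻¹⁸

Ag₃PO₄(s) ⇌ 3 Ag⁺(aq) + PO₄³⁻(aq)
With molar solubility s: [Ag⁺] = 3s, [PO₄³⁻] = s.
Ksp = [Ag⁺]^3[PO₄³⁻] = (3s)^3 · s = 27s^4
Ksp = 27 × (2.1×10⁻⁵)^4 = 5.3×10⁻¹⁸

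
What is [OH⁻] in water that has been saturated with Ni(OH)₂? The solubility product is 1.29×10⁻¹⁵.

Ni(OH)₂(s) ⇌ Ni²⁺(aq) + 2 OH⁻(aq)
With molar solubility s: [Ni²⁺] = s, [OH⁻] = 2s.
Ksp = [Ni²⁺][OH⁻]^2 = s · (2s)^2 = 4s^3 = 1.29×10⁻¹⁵
s = 6.86×10⁻⁶ mol L⁻¹
[OH⁻] = 2s = 1.37×10⁻⁵ mol L⁻¹

1.37×10⁻⁵ M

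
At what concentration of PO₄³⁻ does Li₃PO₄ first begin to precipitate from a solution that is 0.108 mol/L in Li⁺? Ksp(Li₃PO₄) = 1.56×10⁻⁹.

Precipitation begins when Q = Ksp.
Li₃PO₄(s) ⇌ 3 Li⁺(aq) + PO₄³⁻(aq)
Ksp = [Li⁺]^3[PO₄³⁻] = [PO₄³⁻](0.108)^3
[PO₄³⁻] = 1.56×10⁻⁹ / (0.108)^3 = 1.24×10⁻⁶
[PO₄³⁻] = 1.24×10⁻⁶ mol/L

1.24×10⁻⁶ M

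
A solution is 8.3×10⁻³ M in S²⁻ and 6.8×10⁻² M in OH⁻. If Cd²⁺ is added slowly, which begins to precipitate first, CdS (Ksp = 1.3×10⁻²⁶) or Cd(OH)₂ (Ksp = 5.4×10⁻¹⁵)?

CdS

Each salt precipitates once Q = Ksp for that salt.
For CdS: [Cd²⁺] = (Ksp/[S²⁻]) = 1.6×10⁻²⁴ M
For Cd(OH)₂: [Cd²⁺] = (Ksp/[OH⁻]^2) = 1.2×10⁻¹² M
CdS requires the lower [Cd²⁺], so it precipitates first.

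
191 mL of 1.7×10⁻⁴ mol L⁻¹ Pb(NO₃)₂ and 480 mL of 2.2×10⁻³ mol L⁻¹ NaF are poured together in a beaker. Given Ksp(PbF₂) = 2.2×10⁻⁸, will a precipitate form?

No

After mixing, V = 191 mL + 480 mL = 671 mL.
[Pb²⁺] = (1.7×10⁻⁴)(191)/671 = 4.8×10⁻⁵ mol L⁻¹
[F⁻] = (2.2×10⁻³)(480)/671 = 1.6×10⁻³ mol L⁻¹
Q = [Pb²⁺][F⁻]^2 = 1.2×10⁻¹⁰
Q = 1.2×10⁻¹⁰ < Ksp = 2.2×10⁻⁸, so the solution is unsaturated and no precipitate forms.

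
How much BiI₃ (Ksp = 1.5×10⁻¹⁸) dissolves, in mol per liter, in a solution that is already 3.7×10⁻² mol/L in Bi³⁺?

BiI₃(s) ⇌ Bi³⁺(aq) + 3 I⁻(aq)
The solution already contains Bi³⁺ at 3.7×10⁻² mol/L. Let s be the molar solubility of BiI₃.
[Bi³⁺] ≈ 3.7×10⁻² mol/L (common ion dominates); [I⁻] = 3s.
Ksp = [Bi³⁺][I⁻]^3 = (3.7×10⁻²)(3s)^3
(3s)^3 = 1.5×10⁻¹⁸ / (3.7×10⁻²) = 4.1×10⁻¹⁷
s = 1.1×10⁻⁶ mol/L

1.1×10⁻⁶ M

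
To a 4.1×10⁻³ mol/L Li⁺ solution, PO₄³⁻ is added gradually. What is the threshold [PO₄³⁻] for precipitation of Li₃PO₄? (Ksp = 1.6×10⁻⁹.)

2.3×10⁻² M

The threshold for precipitation is Q = Ksp.
Li₃PO₄(s) ⇌ 3 Li⁺(aq) + PO₄³⁻(aq)
Ksp = [Li⁺]^3[PO₄³⁻] = [PO₄³⁻](4.1×10⁻³)^3
[PO₄³⁻] = 1.6×10⁻⁹ / (4.1×10⁻³)^3 = 2.3×10⁻²
[PO₄³⁻] = 2.3×10⁻² mol/L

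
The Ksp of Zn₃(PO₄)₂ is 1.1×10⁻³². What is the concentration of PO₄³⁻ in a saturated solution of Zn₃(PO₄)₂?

Zn₃(PO₄)₂(s) ⇌ 3 Zn²⁺(aq) + 2 PO₄³⁻(aq)
Call the molar solubility s, so that [Zn²⁺] = 3s and [PO₄³⁻] = 2s.
Ksp = [Zn²⁺]^3[PO₄³⁻]^2 = (3s)^3 · (2s)^2 = 108s^5 = 1.1×10⁻³²
s = 1.6×10⁻⁷ M
[PO₄³⁻] = 2s = 3.2×10⁻⁷ M

3.2×10⁻⁷ M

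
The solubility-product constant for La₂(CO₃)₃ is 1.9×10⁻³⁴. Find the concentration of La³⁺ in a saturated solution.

La₂(CO₃)₃(s) ⇌ 2 La³⁺(aq) + 3 CO₃²⁻(aq)
Call the molar solubility s, so that [La³⁺] = 2s and [CO₃²⁻] = 3s.
Ksp = [La³⁺]^2[CO₃²⁻]^3 = (2s)^2 · (3s)^3 = 108s^5 = 1.9×10⁻³⁴
s = 7.1×10⁻⁸ mol/L
[La³⁺] = 2s = 1.4×10⁻⁷ mol/L

1.4×10⁻⁷ M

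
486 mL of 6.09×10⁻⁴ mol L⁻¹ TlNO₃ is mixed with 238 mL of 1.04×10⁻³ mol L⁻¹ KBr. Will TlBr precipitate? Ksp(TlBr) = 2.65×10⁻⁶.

No

Total volume after mixing = 486 + 238 = 724 mL.
[Tl⁺] = (6.09×10⁻⁴)(486)/724 = 4.09×10⁻⁴ mol L⁻¹
[Br⁻] = (1.04×10⁻³)(238)/724 = 3.42×10⁻⁴ mol L⁻¹
Q = [Tl⁺][Br⁻] = 1.40×10⁻⁷
Since Q (1.40×10⁻⁷) is less than Ksp (2.65×10⁻⁶), no TlBr precipitates.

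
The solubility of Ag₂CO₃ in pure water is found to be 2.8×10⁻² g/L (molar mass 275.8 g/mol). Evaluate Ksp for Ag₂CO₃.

Ksp = 4.2×10⁻¹²

Convert to molarity: s = 2.8×10⁻² / 275.8 = 1.015×10⁻⁴ mol/L
Ag₂CO₃(s) ⇌ 2 Ag⁺(aq) + CO₃²⁻(aq)
With molar solubility s: [Ag⁺] = 2s, [CO₃²⁻] = s.
Ksp = [Ag⁺]^2[CO₃²⁻] = (2s)^2 · s = 4s^3
Ksp = 4 × (1.015×10⁻⁴)^3 = 4.2×10⁻¹²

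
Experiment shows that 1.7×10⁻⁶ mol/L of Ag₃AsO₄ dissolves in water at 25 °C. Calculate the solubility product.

Ksp = 2.3×10⁻²²

Ag₃AsO₄(s) ⇌ 3 Ag⁺(aq) + AsO₄³⁻(aq)
With molar solubility s: [Ag⁺] = 3s, [AsO₄³⁻] = s.
Ksp = [Ag⁺]^3[AsO₄³⁻] = (3s)^3 · s = 27s^4
Ksp = 27 × (1.7×10⁻⁶)^4 = 2.3×10⁻²²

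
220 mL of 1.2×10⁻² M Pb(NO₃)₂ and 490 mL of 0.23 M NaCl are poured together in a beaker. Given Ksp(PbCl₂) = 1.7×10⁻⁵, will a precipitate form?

Yes

The combined volume is 710 mL.
[Pb²⁺] = (1.2×10⁻²)(220)/710 = 3.7×10⁻³ M
[Cl⁻] = (0.23)(490)/710 = 0.16 M
Q = [Pb²⁺][Cl⁻]^2 = 9.4×10⁻⁵
Q = 9.4×10⁻⁵ > Ksp = 1.7×10⁻⁵, so the solution is supersaturated and PbCl₂ precipitates.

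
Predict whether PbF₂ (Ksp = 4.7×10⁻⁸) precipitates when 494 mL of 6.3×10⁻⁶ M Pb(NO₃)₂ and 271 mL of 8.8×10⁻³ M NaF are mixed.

No

The combined volume is 765 mL.
[Pb²⁺] = (6.3×10⁻⁶)(494)/765 = 4.1×10⁻⁶ M
[F⁻] = (8.8×10⁻³)(271)/765 = 3.1×10⁻³ M
Q = [Pb²⁺][F⁻]^2 = 4.0×10⁻¹¹
Q = 4.0×10⁻¹¹ < Ksp = 4.7×10⁻⁸, so the solution is unsaturated and no precipitate forms.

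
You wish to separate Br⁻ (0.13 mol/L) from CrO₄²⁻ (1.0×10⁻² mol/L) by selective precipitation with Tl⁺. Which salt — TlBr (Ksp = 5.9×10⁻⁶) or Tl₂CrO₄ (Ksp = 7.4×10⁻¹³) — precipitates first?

Precipitation begins when Q = Ksp.
For TlBr: [Tl⁺] = (Ksp/[Br⁻]) = 4.5×10⁻⁵ mol/L
For Tl₂CrO₄: [Tl⁺] = (Ksp/[CrO₄²⁻])^(1/2) = 8.6×10⁻⁶ mol/L
The smaller threshold [Tl⁺] is reached first, so Tl₂CrO₄ precipitates first.

Tl₂CrO₄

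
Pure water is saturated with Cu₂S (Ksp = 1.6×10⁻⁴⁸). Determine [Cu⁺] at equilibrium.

1.5×10⁻¹⁶ M

Cu₂S(s) ⇌ 2 Cu⁺(aq) + S²⁻(aq)
Call the molar solubility s, so that [Cu⁺] = 2s and [S²⁻] = s.
Ksp = [Cu⁺]^2[S²⁻] = (2s)^2 · s = 4s^3 = 1.6×10⁻⁴⁸
s = 7.4×10⁻¹⁷ mol L⁻¹
[Cu⁺] = 2s = 1.5×10⁻¹⁶ mol L⁻¹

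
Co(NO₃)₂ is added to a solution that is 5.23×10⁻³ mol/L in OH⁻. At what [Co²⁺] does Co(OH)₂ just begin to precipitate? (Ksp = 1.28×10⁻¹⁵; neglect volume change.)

The threshold for precipitation is Q = Ksp.
Co(OH)₂(s) ⇌ Co²⁺(aq) + 2 OH⁻(aq)
Ksp = [Co²⁺][OH⁻]^2 = [Co²⁺](5.23×10⁻³)^2
[Co²⁺] = 1.28×10⁻¹⁵ / (5.23×10⁻³)^2 = 4.68×10⁻¹¹
[Co²⁺] = 4.68×10⁻¹¹ mol/L

4.68×10⁻¹¹ M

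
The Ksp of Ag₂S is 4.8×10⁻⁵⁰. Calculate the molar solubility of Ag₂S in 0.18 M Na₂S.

Ag₂S(s) ⇌ 2 Ag⁺(aq) + S²⁻(aq)
S²⁻ is already present at 0.18 M. If s mol/L of Ag₂S dissolves, [Ag⁺] = 2s while [S²⁻] ≈ 0.18 M.
Ksp = [Ag⁺]^2[S²⁻] = (2s)^2(0.18)
(2s)^2 = 4.8×10⁻⁵⁰ / (0.18) = 2.7×10⁻⁴⁹
s = 2.6×10⁻²⁵ M

2.6×10⁻²⁵ M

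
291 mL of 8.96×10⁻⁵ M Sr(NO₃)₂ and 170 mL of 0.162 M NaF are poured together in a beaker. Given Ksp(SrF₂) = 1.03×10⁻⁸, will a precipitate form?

Total volume after mixing = 291 + 170 = 461 mL.
[Sr²⁺] = (8.96×10⁻⁵)(291)/461 = 5.66×10⁻⁵ M
[F⁻] = (0.162)(170)/461 = 5.97×10⁻² M
Q = [Sr²⁺][F⁻]^2 = 2.02×10⁻⁷
Q = 2.02×10⁻⁷ > Ksp = 1.03×10⁻⁸, so the solution is supersaturated and SrF₂ precipitates.

Yes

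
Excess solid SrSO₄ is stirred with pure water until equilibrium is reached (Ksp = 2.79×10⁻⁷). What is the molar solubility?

5.28×10⁻⁴ M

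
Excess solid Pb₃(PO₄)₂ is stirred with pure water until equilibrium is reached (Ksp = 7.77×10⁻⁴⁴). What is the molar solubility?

9.36×10⁻¹⁰ M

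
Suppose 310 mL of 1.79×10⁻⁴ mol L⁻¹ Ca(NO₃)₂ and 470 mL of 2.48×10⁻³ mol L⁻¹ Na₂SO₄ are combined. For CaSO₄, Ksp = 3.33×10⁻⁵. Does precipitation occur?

No

After mixing, V = 310 mL + 470 mL = 780 mL.
[Ca²⁺] = (1.79×10⁻⁴)(310)/780 = 7.11×10⁻⁵ mol L⁻¹
[SO₄²⁻] = (2.48×10⁻³)(470)/780 = 1.49×10⁻³ mol L⁻¹
Q = [Ca²⁺][SO₄²⁻] = 1.06×10⁻⁷
Q < Ksp (1.06×10⁻⁷ vs 3.33×10⁻⁵); the solution remains unsaturated and no precipitate forms.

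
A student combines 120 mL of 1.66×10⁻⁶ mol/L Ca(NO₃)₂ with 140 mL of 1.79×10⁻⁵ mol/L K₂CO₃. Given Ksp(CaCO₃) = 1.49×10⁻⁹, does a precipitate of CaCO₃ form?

No

The combined volume is 260 mL.
[Ca²⁺] = (1.66×10⁻⁶)(120)/260 = 7.66×10⁻⁷ mol/L
[CO₃²⁻] = (1.79×10⁻⁵)(140)/260 = 9.64×10⁻⁶ mol/L
Q = [Ca²⁺][CO₃²⁻] = 7.38×10⁻¹²
Since Q (7.38×10⁻¹²) is less than Ksp (1.49×10⁻⁹), no CaCO₃ precipitates.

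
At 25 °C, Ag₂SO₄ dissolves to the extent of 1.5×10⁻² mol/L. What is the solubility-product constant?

Ag₂SO₄(s) ⇌ 2 Ag⁺(aq) + SO₄²⁻(aq)
If s mol/L of Ag₂SO₄ dissolves, [Ag⁺] = 2s and [SO₄²⁻] = s.
Ksp = [Ag⁺]^2[SO₄²⁻] = (2s)^2 · s = 4s^3
Ksp = 4 × (1.5×10⁻²)^3 = 1.4×10⁻⁵

Ksp = 1.4×10⁻⁵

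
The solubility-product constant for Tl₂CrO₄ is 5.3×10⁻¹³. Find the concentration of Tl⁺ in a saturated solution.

Tl₂CrO₄(s) ⇌ 2 Tl⁺(aq) + CrO₄²⁻(aq)
For each mole of Tl₂CrO₄ that dissolves per liter, [Tl⁺] = 2s and [CrO₄²⁻] = s; let s denote this solubility.
Ksp = [Tl⁺]^2[CrO₄²⁻] = (2s)^2 · s = 4s^3 = 5.3×10⁻¹³
s = 5.1×10⁻⁵ mol L⁻¹
[Tl⁺] = 2s = 1.0×10⁻⁴ mol L⁻¹

1.0×10⁻⁴ M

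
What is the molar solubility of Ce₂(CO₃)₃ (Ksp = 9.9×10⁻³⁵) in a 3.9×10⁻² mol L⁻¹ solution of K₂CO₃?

6.5×10⁻¹⁶ M

Ce₂(CO₃)₃(s) ⇌ 2 Ce³⁺(aq) + 3 CO₃²⁻(aq)
Let s be the solubility of Ce₂(CO₃)₃ here. The common ion gives [CO₃²⁻] ≈ 3.9×10⁻² mol L⁻¹, and [Ce³⁺] = 2s.
Ksp = [Ce³⁺]^2[CO₃²⁻]^3 = (2s)^2(3.9×10⁻²)^3
(2s)^2 = 9.9×10⁻³⁵ / (3.9×10⁻²)^3 = 1.7×10⁻³⁰
s = 6.5×10⁻¹⁶ mol L⁻¹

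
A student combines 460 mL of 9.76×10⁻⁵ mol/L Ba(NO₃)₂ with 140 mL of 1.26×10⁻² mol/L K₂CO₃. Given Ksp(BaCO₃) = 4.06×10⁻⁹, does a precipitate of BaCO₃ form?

The combined volume is 600 mL.
[Ba²⁺] = (9.76×10⁻⁵)(460)/600 = 7.48×10⁻⁵ mol/L
[CO₃²⁻] = (1.26×10⁻²)(140)/600 = 2.94×10⁻³ mol/L
Q = [Ba²⁺][CO₃²⁻] = 2.20×10⁻⁷
Because Q > Ksp (2.20×10⁻⁷ vs 4.06×10⁻⁹), a precipitate of BaCO₃ forms.

Yes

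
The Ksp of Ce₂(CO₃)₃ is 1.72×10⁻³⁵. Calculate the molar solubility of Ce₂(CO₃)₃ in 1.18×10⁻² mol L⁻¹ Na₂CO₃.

1.62×10⁻¹⁵ M

Ce₂(CO₃)₃(s) ⇌ 2 Ce³⁺(aq) + 3 CO₃²⁻(aq)
Let s be the solubility of Ce₂(CO₃)₃ here. The common ion gives [CO₃²⁻] ≈ 1.18×10⁻² mol L⁻¹, and [Ce³⁺] = 2s.
Ksp = [Ce³⁺]^2[CO₃²⁻]^3 = (2s)^2(1.18×10⁻²)^3
(2s)^2 = 1.72×10⁻³⁵ / (1.18×10⁻²)^3 = 1.05×10⁻²⁹
s = 1.62×10⁻¹⁵ mol L⁻¹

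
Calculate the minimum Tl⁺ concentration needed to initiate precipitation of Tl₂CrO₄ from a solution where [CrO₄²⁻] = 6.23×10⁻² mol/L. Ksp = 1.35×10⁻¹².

4.66×10⁻⁶ M

Precipitation begins when Q = Ksp.
Tl₂CrO₄(s) ⇌ 2 Tl⁺(aq) + CrO₄²⁻(aq)
Ksp = [Tl⁺]^2[CrO₄²⁻] = [Tl⁺]^2(6.23×10⁻²)
[Tl⁺]^2 = 1.35×10⁻¹² / (6.23×10⁻²) = 2.17×10⁻¹¹
[Tl⁺] = 4.66×10⁻⁶ mol/L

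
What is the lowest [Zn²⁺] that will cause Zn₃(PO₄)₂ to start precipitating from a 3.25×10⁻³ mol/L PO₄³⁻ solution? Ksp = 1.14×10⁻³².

1.03×10⁻⁹ M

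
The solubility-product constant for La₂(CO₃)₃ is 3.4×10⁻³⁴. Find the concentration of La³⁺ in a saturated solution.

La₂(CO₃)₃(s) ⇌ 2 La³⁺(aq) + 3 CO₃²⁻(aq)
For each mole of La₂(CO₃)₃ that dissolves per liter, [La³⁺] = 2s and [CO₃²⁻] = 3s; let s denote this solubility.
Ksp = [La³⁺]^2[CO₃²⁻]^3 = (2s)^2 · (3s)^3 = 108s^5 = 3.4×10⁻³⁴
s = 7.9×10⁻⁸ mol/L
[La³⁺] = 2s = 1.6×10⁻⁷ mol/L

1.6×10⁻⁷ M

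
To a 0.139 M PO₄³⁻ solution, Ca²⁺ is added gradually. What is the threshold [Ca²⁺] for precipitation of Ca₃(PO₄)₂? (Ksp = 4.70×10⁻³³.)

Precipitation of each salt begins when its ion product equals Ksp.
Ca₃(PO₄)₂(s) ⇌ 3 Ca²⁺(aq) + 2 PO₄³⁻(aq)
Ksp = [Ca²⁺]^3[PO₄³⁻]^2 = [Ca²⁺]^3(0.139)^2
[Ca²⁺]^3 = 4.70×10⁻³³ / (0.139)^2 = 2.43×10⁻³¹
[Ca²⁺] = 6.24×10⁻¹¹ M

6.24×10⁻¹¹ M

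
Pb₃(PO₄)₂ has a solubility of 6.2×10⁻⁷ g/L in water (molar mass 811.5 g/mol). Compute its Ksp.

Convert to molarity: s = 6.2×10⁻⁷ / 811.5 = 7.640×10⁻¹⁰ mol/L
Pb₃(PO₄)₂(s) ⇌ 3 Pb²⁺(aq) + 2 PO₄³⁻(aq)
With molar solubility s: [Pb²⁺] = 3s, [PO₄³⁻] = 2s.
Ksp = [Pb²⁺]^3[PO₄³⁻]^2 = (3s)^3 · (2s)^2 = 108s^5
Ksp = 108 × (7.640×10⁻¹⁰)^5 = 2.8×10⁻⁴⁴

Ksp = 2.8×10⁻⁴⁴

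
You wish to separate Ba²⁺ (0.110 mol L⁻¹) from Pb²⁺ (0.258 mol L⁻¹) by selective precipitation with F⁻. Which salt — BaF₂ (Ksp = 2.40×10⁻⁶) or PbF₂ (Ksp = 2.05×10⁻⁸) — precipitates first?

A salt starts to precipitate once the ion product Q reaches its Ksp.
For BaF₂: [F⁻] = (Ksp/[Ba²⁺])^(1/2) = 4.67×10⁻³ mol L⁻¹
For PbF₂: [F⁻] = (Ksp/[Pb²⁺])^(1/2) = 2.82×10⁻⁴ mol L⁻¹
PbF₂ requires the lower [F⁻], so it precipitates first.

PbF₂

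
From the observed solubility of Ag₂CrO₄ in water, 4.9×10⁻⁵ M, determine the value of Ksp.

Ag₂CrO₄(s) ⇌ 2 Ag⁺(aq) + CrO₄²⁻(aq)
Let s be the molar solubility. Then [Ag⁺] = 2s and [CrO₄²⁻] = s.
Ksp = [Ag⁺]^2[CrO₄²⁻] = (2s)^2 · s = 4s^3
Ksp = 4 × (4.9×10⁻⁵)^3 = 4.7×10⁻¹³

Ksp = 4.7×10⁻¹³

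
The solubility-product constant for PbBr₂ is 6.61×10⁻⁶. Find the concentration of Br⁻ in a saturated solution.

2.36×10⁻² M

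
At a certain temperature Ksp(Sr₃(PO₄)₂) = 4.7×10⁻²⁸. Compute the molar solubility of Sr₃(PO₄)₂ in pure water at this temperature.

Sr₃(PO₄)₂(s) ⇌ 3 Sr²⁺(aq) + 2 PO₄³⁻(aq)
With molar solubility s: [Sr²⁺] = 3s, [PO₄³⁻] = 2s.
Ksp = [Sr²⁺]^3[PO₄³⁻]^2 = (3s)^3 · (2s)^2 = 108s^5
108s^5 = 4.7×10⁻²⁸  ⇒  s^5 = 4.4×10⁻³⁰
Taking the 5th root, s = 1.3×10⁻⁶ mol/L.

1.3×10⁻⁶ M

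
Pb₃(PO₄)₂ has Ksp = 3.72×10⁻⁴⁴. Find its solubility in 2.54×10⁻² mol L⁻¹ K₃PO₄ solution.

Pb₃(PO₄)₂(s) ⇌ 3 Pb²⁺(aq) + 2 PO₄³⁻(aq)
With PO₄³⁻ already at 2.54×10⁻² mol L⁻¹ and s small, take [PO₄³⁻] ≈ 2.54×10⁻² mol L⁻¹ and [Pb²⁺] = 3s.
Ksp = [Pb²⁺]^3[PO₄³⁻]^2 = (3s)^3(2.54×10⁻²)^2
(3s)^3 = 3.72×10⁻⁴⁴ / (2.54×10⁻²)^2 = 5.77×10⁻⁴¹
s = 1.29×10⁻¹⁴ mol L⁻¹

1.29×10⁻¹⁴ M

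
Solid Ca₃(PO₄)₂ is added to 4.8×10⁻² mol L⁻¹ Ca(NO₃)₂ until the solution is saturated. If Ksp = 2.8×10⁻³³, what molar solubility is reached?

2.5×10⁻¹⁵ M

Ca₃(PO₄)₂(s) ⇌ 3 Ca²⁺(aq) + 2 PO₄³⁻(aq)
Let s be the solubility of Ca₃(PO₄)₂ here. The common ion gives [Ca²⁺] ≈ 4.8×10⁻² mol L⁻¹, and [PO₄³⁻] = 2s.
Ksp = [Ca²⁺]^3[PO₄³⁻]^2 = (4.8×10⁻²)^3(2s)^2
(2s)^2 = 2.8×10⁻³³ / (4.8×10⁻²)^3 = 2.5×10⁻²⁹
s = 2.5×10⁻¹⁵ mol L⁻¹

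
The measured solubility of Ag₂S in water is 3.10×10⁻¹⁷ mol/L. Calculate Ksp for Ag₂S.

Ag₂S(s) ⇌ 2 Ag⁺(aq) + S²⁻(aq)
If s mol/L of Ag₂S dissolves, [Ag⁺] = 2s and [S²⁻] = s.
Ksp = [Ag⁺]^2[S²⁻] = (2s)^2 · s = 4s^3
Ksp = 4 × (3.10×10⁻¹⁷)^3 = 1.19×10⁻⁴⁹

Ksp = 1.19×10⁻⁴⁹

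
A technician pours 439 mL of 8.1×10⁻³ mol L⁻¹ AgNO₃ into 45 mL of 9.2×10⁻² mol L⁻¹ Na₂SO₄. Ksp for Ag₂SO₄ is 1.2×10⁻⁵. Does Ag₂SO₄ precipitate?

No

The combined volume is 484 mL.
[Ag⁺] = (8.1×10⁻³)(439)/484 = 7.3×10⁻³ mol L⁻¹
[SO₄²⁻] = (9.2×10⁻²)(45)/484 = 8.6×10⁻³ mol L⁻¹
Q = [Ag⁺]^2[SO₄²⁻] = 4.6×10⁻⁷
Q = 4.6×10⁻⁷ < Ksp = 1.2×10⁻⁵, so the solution is unsaturated and no precipitate forms.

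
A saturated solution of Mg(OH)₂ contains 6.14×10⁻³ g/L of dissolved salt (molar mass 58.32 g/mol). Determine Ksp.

Ksp = 4.67×10⁻¹²

s = (6.14×10⁻³ g L⁻¹)/(58.32 g mol⁻¹) = 1.0528×10⁻⁴ M
Mg(OH)₂(s) ⇌ Mg²⁺(aq) + 2 OH⁻(aq)
For each mole of Mg(OH)₂ that dissolves per liter, [Mg²⁺] = s and [OH⁻] = 2s; let s denote this solubility.
Ksp = [Mg²⁺][OH⁻]^2 = s · (2s)^2 = 4s^3
Ksp = 4 × (1.0528×10⁻⁴)^3 = 4.67×10⁻¹²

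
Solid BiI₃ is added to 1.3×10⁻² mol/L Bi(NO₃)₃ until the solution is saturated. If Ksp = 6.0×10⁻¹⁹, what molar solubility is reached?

1.2×10⁻⁶ M

BiI₃(s) ⇌ Bi³⁺(aq) + 3 I⁻(aq)
With Bi³⁺ already at 1.3×10⁻² mol/L and s small, take [Bi³⁺] ≈ 1.3×10⁻² mol/L and [I⁻] = 3s.
Ksp = [Bi³⁺][I⁻]^3 = (1.3×10⁻²)(3s)^3
(3s)^3 = 6.0×10⁻¹⁹ / (1.3×10⁻²) = 4.6×10⁻¹⁷
s = 1.2×10⁻⁶ mol/L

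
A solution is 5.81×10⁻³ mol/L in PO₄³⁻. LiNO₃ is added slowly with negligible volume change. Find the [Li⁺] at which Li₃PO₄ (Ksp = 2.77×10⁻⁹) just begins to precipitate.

The threshold for precipitation is Q = Ksp.
Li₃PO₄(s) ⇌ 3 Li⁺(aq) + PO₄³⁻(aq)
Ksp = [Li⁺]^3[PO₄³⁻] = [Li⁺]^3(5.81×10⁻³)
[Li⁺]^3 = 2.77×10⁻⁹ / (5.81×10⁻³) = 4.77×10⁻⁷
[Li⁺] = 7.81×10⁻³ mol/L

7.81×10⁻³ M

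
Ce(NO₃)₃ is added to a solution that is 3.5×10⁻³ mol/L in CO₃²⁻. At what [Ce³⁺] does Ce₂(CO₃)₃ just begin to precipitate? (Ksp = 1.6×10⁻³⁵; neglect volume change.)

1.9×10⁻¹⁴ M

The threshold for precipitation is Q = Ksp.
Ce₂(CO₃)₃(s) ⇌ 2 Ce³⁺(aq) + 3 CO₃²⁻(aq)
Ksp = [Ce³⁺]^2[CO₃²⁻]^3 = [Ce³⁺]^2(3.5×10⁻³)^3
[Ce³⁺]^2 = 1.6×10⁻³⁵ / (3.5×10⁻³)^3 = 3.7×10⁻²⁸
[Ce³⁺] = 1.9×10⁻¹⁴ mol/L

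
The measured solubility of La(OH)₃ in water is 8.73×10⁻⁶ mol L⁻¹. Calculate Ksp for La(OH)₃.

La(OH)₃(s) ⇌ La³⁺(aq) + 3 OH⁻(aq)
For each mole of La(OH)₃ that dissolves per liter, [La³⁺] = s and [OH⁻] = 3s; let s denote this solubility.
Ksp = [La³⁺][OH⁻]^3 = s · (3s)^3 = 27s^4
Ksp = 27 × (8.73×10⁻⁶)^4 = 1.57×10⁻¹⁹

Ksp = 1.57×10⁻¹⁹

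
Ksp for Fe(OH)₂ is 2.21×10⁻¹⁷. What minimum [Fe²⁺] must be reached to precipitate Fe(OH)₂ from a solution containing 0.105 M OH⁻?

2.00×10⁻¹⁵ M

A salt starts to precipitate once the ion product Q reaches its Ksp.
Fe(OH)₂(s) ⇌ Fe²⁺(aq) + 2 OH⁻(aq)
Ksp = [Fe²⁺][OH⁻]^2 = [Fe²⁺](0.105)^2
[Fe²⁺] = 2.21×10⁻¹⁷ / (0.105)^2 = 2.00×10⁻¹⁵
[Fe²⁺] = 2.00×10⁻¹⁵ M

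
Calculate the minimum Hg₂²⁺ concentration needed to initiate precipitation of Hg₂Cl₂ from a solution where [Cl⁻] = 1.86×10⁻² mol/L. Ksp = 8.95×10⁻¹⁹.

2.59×10⁻¹⁵ M

A salt starts to precipitate once the ion product Q reaches its Ksp.
Hg₂Cl₂(s) ⇌ Hg₂²⁺(aq) + 2 Cl⁻(aq)
Ksp = [Hg₂²⁺][Cl⁻]^2 = [Hg₂²⁺](1.86×10⁻²)^2
[Hg₂²⁺] = 8.95×10⁻¹⁹ / (1.86×10⁻²)^2 = 2.59×10⁻¹⁵
[Hg₂²⁺] = 2.59×10⁻¹⁵ mol/L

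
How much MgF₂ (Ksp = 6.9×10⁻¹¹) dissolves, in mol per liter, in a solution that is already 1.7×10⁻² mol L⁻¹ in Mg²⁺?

MgF₂(s) ⇌ Mg²⁺(aq) + 2 F⁻(aq)
Let s be the solubility of MgF₂ here. The common ion gives [Mg²⁺] ≈ 1.7×10⁻² mol L⁻¹, and [F⁻] = 2s.
Ksp = [Mg²⁺][F⁻]^2 = (1.7×10⁻²)(2s)^2
(2s)^2 = 6.9×10⁻¹¹ / (1.7×10⁻²) = 4.1×10⁻⁹
s = 3.2×10⁻⁵ mol L⁻¹

3.2×10⁻⁵ M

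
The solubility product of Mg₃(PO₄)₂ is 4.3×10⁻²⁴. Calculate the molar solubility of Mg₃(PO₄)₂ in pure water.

8.3×10⁻⁶ M

Mg₃(PO₄)₂(s) ⇌ 3 Mg²⁺(aq) + 2 PO₄³⁻(aq)
With molar solubility s: [Mg²⁺] = 3s, [PO₄³⁻] = 2s.
Ksp = [Mg²⁺]^3[PO₄³⁻]^2 = (3s)^3 · (2s)^2 = 108s^5
108s^5 = 4.3×10⁻²⁴  ⇒  s^5 = 4.0×10⁻²⁶
s = (4.0×10⁻²⁶)^(1/5) = 8.3×10⁻⁶ mol/L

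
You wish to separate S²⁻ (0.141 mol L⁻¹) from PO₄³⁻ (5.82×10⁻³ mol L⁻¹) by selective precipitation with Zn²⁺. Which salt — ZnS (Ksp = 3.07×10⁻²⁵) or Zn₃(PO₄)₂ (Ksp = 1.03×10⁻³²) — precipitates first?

Precipitation begins when Q = Ksp.
For ZnS: [Zn²⁺] = (Ksp/[S²⁻]) = 2.18×10⁻²⁴ mol L⁻¹
For Zn₃(PO₄)₂: [Zn²⁺] = (Ksp/[PO₄³⁻]^2)^(1/3) = 6.72×10⁻¹⁰ mol L⁻¹
ZnS requires the lower [Zn²⁺], so it precipitates first.

ZnS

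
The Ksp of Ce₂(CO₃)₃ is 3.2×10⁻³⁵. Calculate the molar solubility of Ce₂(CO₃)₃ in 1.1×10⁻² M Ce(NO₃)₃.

2.1×10⁻¹¹ M

Ce₂(CO₃)₃(s) ⇌ 2 Ce³⁺(aq) + 3 CO₃²⁻(aq)
Let s be the solubility of Ce₂(CO₃)₃ here. The common ion gives [Ce³⁺] ≈ 1.1×10⁻² M, and [CO₃²⁻] = 3s.
Ksp = [Ce³⁺]^2[CO₃²⁻]^3 = (1.1×10⁻²)^2(3s)^3
(3s)^3 = 3.2×10⁻³⁵ / (1.1×10⁻²)^2 = 2.6×10⁻³¹
s = 2.1×10⁻¹¹ M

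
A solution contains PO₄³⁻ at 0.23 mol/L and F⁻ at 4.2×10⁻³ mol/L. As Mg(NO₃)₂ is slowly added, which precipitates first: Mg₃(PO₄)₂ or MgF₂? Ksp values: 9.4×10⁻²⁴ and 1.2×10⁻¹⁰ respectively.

Mg₃(PO₄)₂

The threshold for precipitation is Q = Ksp.
For Mg₃(PO₄)₂: [Mg²⁺] = (Ksp/[PO₄³⁻]^2)^(1/3) = 5.6×10⁻⁸ mol/L
For MgF₂: [Mg²⁺] = (Ksp/[F⁻]^2) = 6.8×10⁻⁶ mol/L
Mg₃(PO₄)₂ requires the lower [Mg²⁺], so it precipitates first.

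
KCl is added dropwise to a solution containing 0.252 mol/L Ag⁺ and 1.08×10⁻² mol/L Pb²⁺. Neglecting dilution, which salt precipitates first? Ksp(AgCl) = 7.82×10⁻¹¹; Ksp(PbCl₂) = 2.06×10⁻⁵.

AgCl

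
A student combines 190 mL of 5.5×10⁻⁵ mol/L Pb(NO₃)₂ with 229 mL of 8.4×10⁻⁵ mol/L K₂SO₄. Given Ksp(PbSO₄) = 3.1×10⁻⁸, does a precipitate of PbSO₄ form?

No

After mixing, V = 190 mL + 229 mL = 419 mL.
[Pb²⁺] = (5.5×10⁻⁵)(190)/419 = 2.5×10⁻⁵ mol/L
[SO₄²⁻] = (8.4×10⁻⁵)(229)/419 = 4.6×10⁻⁵ mol/L
Q = [Pb²⁺][SO₄²⁻] = 1.1×10⁻⁹
Q < Ksp (1.1×10⁻⁹ vs 3.1×10⁻⁸); the solution remains unsaturated and no precipitate forms.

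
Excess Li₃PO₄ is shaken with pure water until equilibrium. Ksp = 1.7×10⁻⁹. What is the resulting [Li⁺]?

Li₃PO₄(s) ⇌ 3 Li⁺(aq) + PO₄³⁻(aq)
If s mol/L of Li₃PO₄ dissolves, [Li⁺] = 3s and [PO₄³⁻] = s.
Ksp = [Li⁺]^3[PO₄³⁻] = (3s)^3 · s = 27s^4 = 1.7×10⁻⁹
s = 2.8×10⁻³ mol/L
[Li⁺] = 3s = 8.5×10⁻³ mol/L

8.5×10⁻³ M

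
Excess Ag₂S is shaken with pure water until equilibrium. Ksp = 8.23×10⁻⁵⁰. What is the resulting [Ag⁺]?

Ag₂S(s) ⇌ 2 Ag⁺(aq) + S²⁻(aq)
For each mole of Ag₂S that dissolves per liter, [Ag⁺] = 2s and [S²⁻] = s; let s denote this solubility.
Ksp = [Ag⁺]^2[S²⁻] = (2s)^2 · s = 4s^3 = 8.23×10⁻⁵⁰
s = 2.74×10⁻¹⁷ mol/L
[Ag⁺] = 2s = 5.48×10⁻¹⁷ mol/L

5.48×10⁻¹⁷ M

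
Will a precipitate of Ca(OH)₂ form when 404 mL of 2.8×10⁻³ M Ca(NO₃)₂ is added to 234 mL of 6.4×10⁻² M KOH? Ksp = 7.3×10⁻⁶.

No

After mixing, V = 404 mL + 234 mL = 638 mL.
[Ca²⁺] = (2.8×10⁻³)(404)/638 = 1.8×10⁻³ M
[OH⁻] = (6.4×10⁻²)(234)/638 = 2.3×10⁻² M
Q = [Ca²⁺][OH⁻]^2 = 9.8×10⁻⁷
Since Q (9.8×10⁻⁷) is less than Ksp (7.3×10⁻⁶), no Ca(OH)₂ precipitates.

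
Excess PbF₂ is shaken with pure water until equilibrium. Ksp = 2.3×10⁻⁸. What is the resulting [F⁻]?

PbF₂(s) ⇌ Pb²⁺(aq) + 2 F⁻(aq)
Call the molar solubility s, so that [Pb²⁺] = s and [F⁻] = 2s.
Ksp = [Pb²⁺][F⁻]^2 = s · (2s)^2 = 4s^3 = 2.3×10⁻⁸
s = 1.8×10⁻³ M
[F⁻] = 2s = 3.6×10⁻³ M

3.6×10⁻³ M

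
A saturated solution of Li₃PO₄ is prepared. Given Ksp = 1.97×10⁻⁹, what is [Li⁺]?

8.77×10⁻³ M

Li₃PO₄(s) ⇌ 3 Li⁺(aq) + PO₄³⁻(aq)
Let s be the molar solubility. Then [Li⁺] = 3s and [PO₄³⁻] = s.
Ksp = [Li⁺]^3[PO₄³⁻] = (3s)^3 · s = 27s^4 = 1.97×10⁻⁹
s = 2.92×10⁻³ mol L⁻¹
[Li⁺] = 3s = 8.77×10⁻³ mol L⁻¹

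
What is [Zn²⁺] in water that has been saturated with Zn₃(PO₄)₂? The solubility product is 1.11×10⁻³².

4.78×10⁻⁷ M

Zn₃(PO₄)₂(s) ⇌ 3 Zn²⁺(aq) + 2 PO₄³⁻(aq)
For each mole of Zn₃(PO₄)₂ that dissolves per liter, [Zn²⁺] = 3s and [PO₄³⁻] = 2s; let s denote this solubility.
Ksp = [Zn²⁺]^3[PO₄³⁻]^2 = (3s)^3 · (2s)^2 = 108s^5 = 1.11×10⁻³²
s = 1.59×10⁻⁷ M
[Zn²⁺] = 3s = 4.78×10⁻⁷ M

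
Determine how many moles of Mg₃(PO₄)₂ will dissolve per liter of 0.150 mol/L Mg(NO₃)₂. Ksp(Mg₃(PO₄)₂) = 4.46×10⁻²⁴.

Mg₃(PO₄)₂(s) ⇌ 3 Mg²⁺(aq) + 2 PO₄³⁻(aq)
The solution already contains Mg²⁺ at 0.150 mol/L. Let s be the molar solubility of Mg₃(PO₄)₂.
[Mg²⁺] ≈ 0.150 mol/L (common ion dominates); [PO₄³⁻] = 2s.
Ksp = [Mg²⁺]^3[PO₄³⁻]^2 = (0.150)^3(2s)^2
(2s)^2 = 4.46×10⁻²⁴ / (0.150)^3 = 1.32×10⁻²¹
s = 1.82×10⁻¹¹ mol/L

1.82×10⁻¹¹ M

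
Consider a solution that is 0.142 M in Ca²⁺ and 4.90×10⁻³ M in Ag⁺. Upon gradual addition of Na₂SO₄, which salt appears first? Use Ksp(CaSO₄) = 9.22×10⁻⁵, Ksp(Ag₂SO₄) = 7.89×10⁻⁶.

CaSO₄

Precipitation of each salt begins when its ion product equals Ksp.
For CaSO₄: [SO₄²⁻] = (Ksp/[Ca²⁺]) = 6.49×10⁻⁴ M
For Ag₂SO₄: [SO₄²⁻] = (Ksp/[Ag⁺]^2) = 0.329 M
The smaller threshold [SO₄²⁻] is reached first, so CaSO₄ precipitates first.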